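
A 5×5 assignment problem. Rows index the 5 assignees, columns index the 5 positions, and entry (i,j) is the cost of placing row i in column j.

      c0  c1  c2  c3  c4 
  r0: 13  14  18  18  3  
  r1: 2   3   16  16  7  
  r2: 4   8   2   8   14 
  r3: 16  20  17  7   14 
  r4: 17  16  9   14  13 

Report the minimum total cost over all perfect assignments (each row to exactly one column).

optimal assignment: row0→col4 (cost 3), row1→col1 (cost 3), row2→col0 (cost 4), row3→col3 (cost 7), row4→col2 (cost 9)
total = 3 + 3 + 4 + 7 + 9 = 26

Minimum assignment cost: 26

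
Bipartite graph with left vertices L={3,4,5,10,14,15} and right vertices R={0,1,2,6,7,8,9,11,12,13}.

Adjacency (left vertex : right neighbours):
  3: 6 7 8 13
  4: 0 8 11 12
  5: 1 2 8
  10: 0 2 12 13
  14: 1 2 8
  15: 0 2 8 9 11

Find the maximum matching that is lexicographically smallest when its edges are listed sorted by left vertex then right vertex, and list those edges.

|M| = 6 (so the lex-smallest maximum matching has 6 edges)
process left vertices in ascending order; for each, take the smallest-labelled available neighbour that still permits 6 edges overall, or leave it unmatched if none does
lex-smallest matching: {3-6, 4-0, 5-1, 10-2, 14-8, 15-9}

Lex-smallest maximum matching: {(3,6), (4,0), (5,1), (10,2), (14,8), (15,9)}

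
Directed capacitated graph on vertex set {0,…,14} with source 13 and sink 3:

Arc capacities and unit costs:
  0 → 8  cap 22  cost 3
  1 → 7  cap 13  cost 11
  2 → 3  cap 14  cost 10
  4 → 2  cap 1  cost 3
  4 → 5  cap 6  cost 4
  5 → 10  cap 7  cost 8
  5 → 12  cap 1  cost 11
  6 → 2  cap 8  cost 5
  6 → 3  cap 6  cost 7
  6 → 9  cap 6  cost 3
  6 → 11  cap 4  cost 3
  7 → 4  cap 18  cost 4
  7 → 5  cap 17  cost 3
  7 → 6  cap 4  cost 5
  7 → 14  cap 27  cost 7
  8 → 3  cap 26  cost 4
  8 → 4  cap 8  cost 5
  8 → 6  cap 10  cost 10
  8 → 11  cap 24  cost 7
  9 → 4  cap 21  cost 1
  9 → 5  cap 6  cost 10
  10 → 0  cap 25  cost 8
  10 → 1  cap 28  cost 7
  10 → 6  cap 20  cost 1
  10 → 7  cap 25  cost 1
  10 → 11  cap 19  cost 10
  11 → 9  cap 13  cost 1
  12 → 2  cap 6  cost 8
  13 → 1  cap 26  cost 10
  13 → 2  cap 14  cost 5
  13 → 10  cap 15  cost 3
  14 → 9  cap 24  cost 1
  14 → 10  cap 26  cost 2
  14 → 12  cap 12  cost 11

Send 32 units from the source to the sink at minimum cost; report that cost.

shortest-cost path #1: 13→10→6→3 push 6 @ unit cost 11 (adds 66)
shortest-cost path #2: 13→2→3 push 14 @ unit cost 15 (adds 210)
shortest-cost path #3: 13→10→0→8→3 push 9 @ unit cost 18 (adds 162)
shortest-cost path #4: 13→1→7→6→10→0→8→3 push 3 @ unit cost 40 (adds 120)
total cost = 558

Minimum cost for 32 units: 558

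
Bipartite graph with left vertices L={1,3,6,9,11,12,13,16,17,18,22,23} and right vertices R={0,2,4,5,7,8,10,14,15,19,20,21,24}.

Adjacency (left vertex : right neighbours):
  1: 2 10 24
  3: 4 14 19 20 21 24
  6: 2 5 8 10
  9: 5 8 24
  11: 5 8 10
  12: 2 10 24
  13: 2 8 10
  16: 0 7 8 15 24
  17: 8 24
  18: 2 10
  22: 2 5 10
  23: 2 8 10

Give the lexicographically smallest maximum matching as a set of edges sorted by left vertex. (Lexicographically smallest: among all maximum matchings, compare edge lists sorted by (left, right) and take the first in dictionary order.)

Lex-smallest maximum matching: {(1,2), (3,4), (6,5), (9,8), (11,10), (12,24), (16,0)}

|M| = 7 (so the lex-smallest maximum matching has 7 edges)
process left vertices in ascending order; for each, take the smallest-labelled available neighbour that still permits 7 edges overall, or leave it unmatched if none does
lex-smallest matching: {1-2, 3-4, 6-5, 9-8, 11-10, 12-24, 16-0}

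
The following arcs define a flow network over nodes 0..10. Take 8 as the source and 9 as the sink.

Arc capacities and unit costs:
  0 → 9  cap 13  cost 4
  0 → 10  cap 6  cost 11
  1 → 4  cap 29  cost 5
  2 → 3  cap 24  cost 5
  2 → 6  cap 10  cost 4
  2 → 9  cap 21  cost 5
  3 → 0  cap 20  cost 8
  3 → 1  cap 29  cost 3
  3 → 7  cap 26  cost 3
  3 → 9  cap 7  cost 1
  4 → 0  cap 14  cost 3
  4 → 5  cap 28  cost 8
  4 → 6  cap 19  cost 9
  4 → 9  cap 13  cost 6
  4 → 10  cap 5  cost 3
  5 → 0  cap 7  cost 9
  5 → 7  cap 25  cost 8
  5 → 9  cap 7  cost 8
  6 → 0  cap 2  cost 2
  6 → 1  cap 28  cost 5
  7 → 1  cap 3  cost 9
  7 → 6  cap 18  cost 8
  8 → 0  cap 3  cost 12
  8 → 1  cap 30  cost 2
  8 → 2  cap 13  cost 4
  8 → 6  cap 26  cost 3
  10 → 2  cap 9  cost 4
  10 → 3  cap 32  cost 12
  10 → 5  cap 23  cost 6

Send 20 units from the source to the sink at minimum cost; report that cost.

Minimum cost for 20 units: 200

shortest-cost path #1: 8→2→9 push 13 @ unit cost 9 (adds 117)
shortest-cost path #2: 8→6→0→9 push 2 @ unit cost 9 (adds 18)
shortest-cost path #3: 8→1→4→9 push 5 @ unit cost 13 (adds 65)
total cost = 200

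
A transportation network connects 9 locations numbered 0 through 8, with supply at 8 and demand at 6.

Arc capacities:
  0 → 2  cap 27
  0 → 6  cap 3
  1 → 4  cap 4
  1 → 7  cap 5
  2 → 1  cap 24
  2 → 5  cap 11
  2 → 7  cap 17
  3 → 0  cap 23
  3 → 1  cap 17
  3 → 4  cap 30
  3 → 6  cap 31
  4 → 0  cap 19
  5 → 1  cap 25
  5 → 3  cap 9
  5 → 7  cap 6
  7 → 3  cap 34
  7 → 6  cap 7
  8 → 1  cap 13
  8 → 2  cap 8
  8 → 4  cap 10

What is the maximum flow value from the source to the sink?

augment #1: 8→1→7→6 bottleneck 5, total now 5
augment #2: 8→2→7→6 bottleneck 2, total now 7
augment #3: 8→4→0→6 bottleneck 3, total now 10
augment #4: 8→2→5→3→6 bottleneck 6, total now 16
augment #5: 8→4→0→2→5→3→6 bottleneck 3, total now 19
augment #6: 8→4→0→2→7→3→6 bottleneck 4, total now 23
augment #7: 8→1→4→0→2→7→3→6 bottleneck 4, total now 27

Maximum flow value: 27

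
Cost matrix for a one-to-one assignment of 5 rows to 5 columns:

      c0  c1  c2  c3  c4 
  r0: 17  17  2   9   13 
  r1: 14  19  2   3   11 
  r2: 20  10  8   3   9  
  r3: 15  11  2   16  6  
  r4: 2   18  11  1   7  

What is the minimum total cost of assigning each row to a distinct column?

optimal assignment: row0→col2 (cost 2), row1→col3 (cost 3), row2→col1 (cost 10), row3→col4 (cost 6), row4→col0 (cost 2)
total = 2 + 3 + 10 + 6 + 2 = 23

Minimum assignment cost: 23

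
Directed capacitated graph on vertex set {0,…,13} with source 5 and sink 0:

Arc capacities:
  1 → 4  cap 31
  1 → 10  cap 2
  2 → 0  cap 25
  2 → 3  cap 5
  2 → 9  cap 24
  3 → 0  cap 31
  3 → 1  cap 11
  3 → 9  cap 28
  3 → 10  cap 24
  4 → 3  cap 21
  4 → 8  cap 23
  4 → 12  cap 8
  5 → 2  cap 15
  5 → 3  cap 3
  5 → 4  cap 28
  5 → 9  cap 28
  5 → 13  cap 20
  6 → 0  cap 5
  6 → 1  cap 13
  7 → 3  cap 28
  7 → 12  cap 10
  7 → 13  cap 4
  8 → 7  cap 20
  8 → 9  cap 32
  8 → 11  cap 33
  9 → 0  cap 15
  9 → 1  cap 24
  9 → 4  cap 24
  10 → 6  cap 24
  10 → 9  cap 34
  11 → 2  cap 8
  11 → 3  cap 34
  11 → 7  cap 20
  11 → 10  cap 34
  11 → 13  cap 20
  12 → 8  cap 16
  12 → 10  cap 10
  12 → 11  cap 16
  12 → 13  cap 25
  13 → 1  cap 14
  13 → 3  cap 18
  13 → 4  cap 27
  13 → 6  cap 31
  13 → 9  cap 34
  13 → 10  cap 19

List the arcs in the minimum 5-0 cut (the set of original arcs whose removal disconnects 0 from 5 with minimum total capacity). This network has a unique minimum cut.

Min-cut arcs: {(3,0), (5,2), (6,0), (9,0), (11,2)} (total capacity 74)

augment #1: 5→2→0 push 15
augment #2: 5→3→0 push 3
augment #3: 5→9→0 push 15
augment #4: 5→4→3→0 push 21
augment #5: 5→13→3→0 push 7
augment #6: 5→13→6→0 push 5
augment #7: 5→4→8→11→2→0 push 7
augment #8: 5→9→4→8→11→2→0 push 1
max flow = 74; residual-reachable set from 5 gives S-side
cut edges (S→T): {(3,0), (5,2), (6,0), (9,0), (11,2)} total cap 74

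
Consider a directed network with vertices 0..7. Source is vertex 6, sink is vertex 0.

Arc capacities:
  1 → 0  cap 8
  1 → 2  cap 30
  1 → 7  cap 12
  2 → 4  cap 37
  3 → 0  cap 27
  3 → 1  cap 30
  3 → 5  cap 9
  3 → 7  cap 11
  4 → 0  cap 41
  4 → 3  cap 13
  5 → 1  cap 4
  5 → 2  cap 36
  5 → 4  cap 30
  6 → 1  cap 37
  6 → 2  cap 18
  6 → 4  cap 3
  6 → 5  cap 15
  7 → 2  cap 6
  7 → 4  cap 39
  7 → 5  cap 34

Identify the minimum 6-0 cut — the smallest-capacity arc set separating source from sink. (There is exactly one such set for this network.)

Min-cut arcs: {(1,0), (4,0), (4,3)} (total capacity 62)

augment #1: 6→1→0 push 8
augment #2: 6→4→0 push 3
augment #3: 6→2→4→0 push 18
augment #4: 6→5→4→0 push 15
augment #5: 6→1→2→4→0 push 5
augment #6: 6→1→2→4→3→0 push 13
max flow = 62; residual-reachable set from 6 gives S-side
cut edges (S→T): {(1,0), (4,0), (4,3)} total cap 62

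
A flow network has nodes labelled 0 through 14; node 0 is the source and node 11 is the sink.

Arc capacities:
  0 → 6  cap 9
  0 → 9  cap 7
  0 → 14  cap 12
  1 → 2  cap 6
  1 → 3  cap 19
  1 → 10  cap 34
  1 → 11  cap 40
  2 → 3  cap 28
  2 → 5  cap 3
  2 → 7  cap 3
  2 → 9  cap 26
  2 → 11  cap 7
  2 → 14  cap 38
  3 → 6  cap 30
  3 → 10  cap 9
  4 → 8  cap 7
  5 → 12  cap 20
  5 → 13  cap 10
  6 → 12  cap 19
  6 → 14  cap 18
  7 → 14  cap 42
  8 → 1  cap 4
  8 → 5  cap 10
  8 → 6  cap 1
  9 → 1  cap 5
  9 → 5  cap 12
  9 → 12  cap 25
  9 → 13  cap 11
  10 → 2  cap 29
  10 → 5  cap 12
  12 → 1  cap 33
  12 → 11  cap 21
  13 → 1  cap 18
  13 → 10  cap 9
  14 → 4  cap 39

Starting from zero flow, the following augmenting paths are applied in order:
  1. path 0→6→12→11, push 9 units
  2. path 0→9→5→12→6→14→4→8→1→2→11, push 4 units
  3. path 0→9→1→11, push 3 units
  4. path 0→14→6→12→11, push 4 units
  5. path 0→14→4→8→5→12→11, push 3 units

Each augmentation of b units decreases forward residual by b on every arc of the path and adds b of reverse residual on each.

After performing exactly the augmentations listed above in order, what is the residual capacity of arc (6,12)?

Residual capacity of (6,12): 10

after path 1 (0→6→12→11, push 9): res(6,12)=10
after path 2 (0→9→5→12→6→14→4→8→1→2→11, push 4): res(6,12)=14
after path 3 (0→9→1→11, push 3): res(6,12)=14
after path 4 (0→14→6→12→11, push 4): res(6,12)=10
after path 5 (0→14→4→8→5→12→11, push 3): res(6,12)=10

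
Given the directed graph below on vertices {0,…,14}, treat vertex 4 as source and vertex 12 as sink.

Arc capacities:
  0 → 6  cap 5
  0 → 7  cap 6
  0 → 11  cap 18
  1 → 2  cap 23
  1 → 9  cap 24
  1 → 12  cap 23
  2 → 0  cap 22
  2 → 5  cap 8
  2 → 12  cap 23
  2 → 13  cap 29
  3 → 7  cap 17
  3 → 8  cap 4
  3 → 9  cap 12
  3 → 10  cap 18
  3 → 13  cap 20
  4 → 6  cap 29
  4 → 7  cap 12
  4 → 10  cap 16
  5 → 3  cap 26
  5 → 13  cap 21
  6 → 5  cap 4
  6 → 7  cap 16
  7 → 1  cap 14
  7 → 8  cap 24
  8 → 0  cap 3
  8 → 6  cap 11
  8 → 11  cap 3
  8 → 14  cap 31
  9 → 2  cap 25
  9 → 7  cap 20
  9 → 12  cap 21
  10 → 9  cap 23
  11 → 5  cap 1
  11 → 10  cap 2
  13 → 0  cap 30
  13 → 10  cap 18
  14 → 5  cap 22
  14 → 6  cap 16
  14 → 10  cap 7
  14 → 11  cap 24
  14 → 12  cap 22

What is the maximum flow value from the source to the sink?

augment #1: 4→7→1→12 bottleneck 12, total now 12
augment #2: 4→10→9→12 bottleneck 16, total now 28
augment #3: 4→6→7→1→12 bottleneck 2, total now 30
augment #4: 4→6→5→3→9→12 bottleneck 4, total now 34
augment #5: 4→6→7→8→14→12 bottleneck 14, total now 48

Maximum flow value: 48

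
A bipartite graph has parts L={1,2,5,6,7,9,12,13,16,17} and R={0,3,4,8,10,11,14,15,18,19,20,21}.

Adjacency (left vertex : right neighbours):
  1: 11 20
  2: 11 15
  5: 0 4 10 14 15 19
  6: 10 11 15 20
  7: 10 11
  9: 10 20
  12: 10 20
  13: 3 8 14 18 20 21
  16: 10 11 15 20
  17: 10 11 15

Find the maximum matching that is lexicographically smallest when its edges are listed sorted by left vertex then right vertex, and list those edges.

|M| = 6 (so the lex-smallest maximum matching has 6 edges)
process left vertices in ascending order; for each, take the smallest-labelled available neighbour that still permits 6 edges overall, or leave it unmatched if none does
lex-smallest matching: {1-11, 2-15, 5-0, 6-10, 9-20, 13-3}

Lex-smallest maximum matching: {(1,11), (2,15), (5,0), (6,10), (9,20), (13,3)}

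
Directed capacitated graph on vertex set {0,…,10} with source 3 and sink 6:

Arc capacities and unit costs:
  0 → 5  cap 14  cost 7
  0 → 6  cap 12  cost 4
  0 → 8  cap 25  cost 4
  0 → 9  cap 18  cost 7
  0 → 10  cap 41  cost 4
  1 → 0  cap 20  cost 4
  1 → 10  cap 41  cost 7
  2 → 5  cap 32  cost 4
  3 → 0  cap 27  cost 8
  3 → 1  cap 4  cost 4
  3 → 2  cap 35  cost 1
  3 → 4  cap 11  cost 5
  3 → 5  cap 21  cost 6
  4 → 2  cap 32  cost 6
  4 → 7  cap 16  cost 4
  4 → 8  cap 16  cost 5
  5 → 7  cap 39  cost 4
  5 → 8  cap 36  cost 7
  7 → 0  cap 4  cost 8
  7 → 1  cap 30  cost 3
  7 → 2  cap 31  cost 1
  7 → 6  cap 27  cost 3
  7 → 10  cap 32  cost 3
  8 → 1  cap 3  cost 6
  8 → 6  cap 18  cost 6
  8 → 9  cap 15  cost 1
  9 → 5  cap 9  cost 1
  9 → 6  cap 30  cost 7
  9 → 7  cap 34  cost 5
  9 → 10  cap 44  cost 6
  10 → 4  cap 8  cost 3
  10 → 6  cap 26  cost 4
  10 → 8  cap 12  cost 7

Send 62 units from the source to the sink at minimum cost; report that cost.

shortest-cost path #1: 3→4→7→6 push 11 @ unit cost 12 (adds 132)
shortest-cost path #2: 3→0→6 push 12 @ unit cost 12 (adds 144)
shortest-cost path #3: 3→2→5→7→6 push 16 @ unit cost 12 (adds 192)
shortest-cost path #4: 3→1→10→6 push 4 @ unit cost 15 (adds 60)
shortest-cost path #5: 3→0→10→6 push 15 @ unit cost 16 (adds 240)
shortest-cost path #6: 3→2→5→7→10→6 push 4 @ unit cost 16 (adds 64)
total cost = 832

Minimum cost for 62 units: 832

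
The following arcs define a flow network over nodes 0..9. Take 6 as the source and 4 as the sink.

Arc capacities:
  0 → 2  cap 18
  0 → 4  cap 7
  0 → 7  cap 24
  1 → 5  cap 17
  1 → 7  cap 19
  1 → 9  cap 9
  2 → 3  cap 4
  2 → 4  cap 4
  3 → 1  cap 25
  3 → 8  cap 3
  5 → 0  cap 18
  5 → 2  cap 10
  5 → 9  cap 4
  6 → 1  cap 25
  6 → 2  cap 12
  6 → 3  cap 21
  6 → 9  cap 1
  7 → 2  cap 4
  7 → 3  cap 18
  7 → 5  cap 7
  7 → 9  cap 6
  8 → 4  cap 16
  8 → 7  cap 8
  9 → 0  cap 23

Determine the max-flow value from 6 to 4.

Maximum flow value: 14

augment #1: 6→2→4 bottleneck 4, total now 4
augment #2: 6→3→8→4 bottleneck 3, total now 7
augment #3: 6→9→0→4 bottleneck 1, total now 8
augment #4: 6→1→5→0→4 bottleneck 6, total now 14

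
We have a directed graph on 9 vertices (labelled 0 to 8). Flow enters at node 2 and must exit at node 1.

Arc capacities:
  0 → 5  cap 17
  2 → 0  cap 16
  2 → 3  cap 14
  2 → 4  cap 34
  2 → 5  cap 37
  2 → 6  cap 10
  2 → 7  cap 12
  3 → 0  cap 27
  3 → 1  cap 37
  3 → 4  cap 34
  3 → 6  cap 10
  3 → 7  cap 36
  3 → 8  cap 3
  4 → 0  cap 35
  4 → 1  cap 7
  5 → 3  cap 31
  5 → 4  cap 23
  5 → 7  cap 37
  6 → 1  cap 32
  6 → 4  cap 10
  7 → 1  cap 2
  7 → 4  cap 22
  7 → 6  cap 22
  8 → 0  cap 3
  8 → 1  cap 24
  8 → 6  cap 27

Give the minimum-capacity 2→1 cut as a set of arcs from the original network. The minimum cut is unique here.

Min-cut arcs: {(3,1), (3,8), (4,1), (6,1), (7,1)} (total capacity 81)

augment #1: 2→3→1 push 14
augment #2: 2→4→1 push 7
augment #3: 2→6→1 push 10
augment #4: 2→7→1 push 2
augment #5: 2→5→3→1 push 23
augment #6: 2→7→6→1 push 10
augment #7: 2→5→3→6→1 push 8
augment #8: 2→5→7→6→1 push 4
augment #9: 2→5→7→6→3→8→1 push 2
augment #10: 2→0→5→7→6→3→8→1 push 1
max flow = 81; residual-reachable set from 2 gives S-side
cut edges (S→T): {(3,1), (3,8), (4,1), (6,1), (7,1)} total cap 81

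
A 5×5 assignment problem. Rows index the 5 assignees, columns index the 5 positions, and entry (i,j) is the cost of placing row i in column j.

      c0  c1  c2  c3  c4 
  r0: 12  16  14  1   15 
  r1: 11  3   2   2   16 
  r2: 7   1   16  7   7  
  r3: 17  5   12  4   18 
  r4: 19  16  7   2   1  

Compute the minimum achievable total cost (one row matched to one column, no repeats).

Minimum assignment cost: 16

optimal assignment: row0→col3 (cost 1), row1→col2 (cost 2), row2→col0 (cost 7), row3→col1 (cost 5), row4→col4 (cost 1)
total = 1 + 2 + 7 + 5 + 1 = 16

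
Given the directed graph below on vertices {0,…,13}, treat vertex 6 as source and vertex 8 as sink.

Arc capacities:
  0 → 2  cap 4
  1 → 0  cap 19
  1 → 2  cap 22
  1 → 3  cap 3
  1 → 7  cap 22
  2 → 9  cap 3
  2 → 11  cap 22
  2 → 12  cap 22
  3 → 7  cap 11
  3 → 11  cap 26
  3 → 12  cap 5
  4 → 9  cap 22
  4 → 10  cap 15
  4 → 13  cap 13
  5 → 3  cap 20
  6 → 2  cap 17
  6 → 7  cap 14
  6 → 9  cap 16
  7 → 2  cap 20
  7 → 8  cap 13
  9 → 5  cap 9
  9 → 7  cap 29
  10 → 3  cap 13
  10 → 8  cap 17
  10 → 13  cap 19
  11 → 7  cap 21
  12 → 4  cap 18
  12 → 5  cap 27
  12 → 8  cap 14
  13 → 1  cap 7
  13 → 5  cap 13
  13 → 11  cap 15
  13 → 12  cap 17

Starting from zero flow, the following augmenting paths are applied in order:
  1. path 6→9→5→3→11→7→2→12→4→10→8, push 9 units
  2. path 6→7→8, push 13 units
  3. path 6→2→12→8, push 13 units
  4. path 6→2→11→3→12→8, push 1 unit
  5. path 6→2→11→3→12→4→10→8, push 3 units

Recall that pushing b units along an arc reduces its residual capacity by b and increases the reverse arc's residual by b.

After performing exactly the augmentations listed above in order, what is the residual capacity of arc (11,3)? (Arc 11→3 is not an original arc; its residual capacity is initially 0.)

Residual capacity of (11,3): 5

after path 1 (6→9→5→3→11→7→2→12→4→10→8, push 9): res(11,3)=9
after path 2 (6→7→8, push 13): res(11,3)=9
after path 3 (6→2→12→8, push 13): res(11,3)=9
after path 4 (6→2→11→3→12→8, push 1): res(11,3)=8
after path 5 (6→2→11→3→12→4→10→8, push 3): res(11,3)=5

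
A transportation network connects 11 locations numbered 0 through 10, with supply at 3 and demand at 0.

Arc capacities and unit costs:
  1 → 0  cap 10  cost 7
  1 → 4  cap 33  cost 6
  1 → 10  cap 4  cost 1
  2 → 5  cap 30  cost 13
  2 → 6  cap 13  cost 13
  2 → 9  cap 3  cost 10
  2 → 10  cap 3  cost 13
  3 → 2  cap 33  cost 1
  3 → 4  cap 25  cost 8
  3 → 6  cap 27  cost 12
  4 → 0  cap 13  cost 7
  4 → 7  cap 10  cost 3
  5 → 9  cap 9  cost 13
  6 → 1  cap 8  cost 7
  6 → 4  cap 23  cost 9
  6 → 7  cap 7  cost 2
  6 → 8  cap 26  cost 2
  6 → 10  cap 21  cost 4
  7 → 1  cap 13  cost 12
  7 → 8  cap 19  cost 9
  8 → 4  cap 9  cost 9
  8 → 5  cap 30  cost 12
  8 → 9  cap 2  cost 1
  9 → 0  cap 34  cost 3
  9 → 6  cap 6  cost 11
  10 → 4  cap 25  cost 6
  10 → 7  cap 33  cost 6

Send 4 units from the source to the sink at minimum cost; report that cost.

shortest-cost path #1: 3→2→9→0 push 3 @ unit cost 14 (adds 42)
shortest-cost path #2: 3→4→0 push 1 @ unit cost 15 (adds 15)
total cost = 57

Minimum cost for 4 units: 57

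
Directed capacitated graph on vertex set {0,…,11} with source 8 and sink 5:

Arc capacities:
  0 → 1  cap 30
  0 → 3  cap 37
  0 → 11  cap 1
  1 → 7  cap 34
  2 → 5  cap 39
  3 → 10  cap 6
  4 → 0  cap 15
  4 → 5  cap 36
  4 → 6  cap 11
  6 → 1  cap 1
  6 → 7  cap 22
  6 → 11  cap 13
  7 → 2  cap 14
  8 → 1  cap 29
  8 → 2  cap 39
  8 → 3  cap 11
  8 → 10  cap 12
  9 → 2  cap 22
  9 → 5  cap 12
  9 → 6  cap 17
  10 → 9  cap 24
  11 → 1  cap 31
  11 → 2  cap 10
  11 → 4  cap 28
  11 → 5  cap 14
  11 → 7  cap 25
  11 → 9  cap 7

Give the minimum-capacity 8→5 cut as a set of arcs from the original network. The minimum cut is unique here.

augment #1: 8→2→5 push 39
augment #2: 8→10→9→5 push 12
augment #3: 8→3→10→9→6→11→5 push 6
max flow = 57; residual-reachable set from 8 gives S-side
cut edges (S→T): {(2,5), (3,10), (8,10)} total cap 57

Min-cut arcs: {(2,5), (3,10), (8,10)} (total capacity 57)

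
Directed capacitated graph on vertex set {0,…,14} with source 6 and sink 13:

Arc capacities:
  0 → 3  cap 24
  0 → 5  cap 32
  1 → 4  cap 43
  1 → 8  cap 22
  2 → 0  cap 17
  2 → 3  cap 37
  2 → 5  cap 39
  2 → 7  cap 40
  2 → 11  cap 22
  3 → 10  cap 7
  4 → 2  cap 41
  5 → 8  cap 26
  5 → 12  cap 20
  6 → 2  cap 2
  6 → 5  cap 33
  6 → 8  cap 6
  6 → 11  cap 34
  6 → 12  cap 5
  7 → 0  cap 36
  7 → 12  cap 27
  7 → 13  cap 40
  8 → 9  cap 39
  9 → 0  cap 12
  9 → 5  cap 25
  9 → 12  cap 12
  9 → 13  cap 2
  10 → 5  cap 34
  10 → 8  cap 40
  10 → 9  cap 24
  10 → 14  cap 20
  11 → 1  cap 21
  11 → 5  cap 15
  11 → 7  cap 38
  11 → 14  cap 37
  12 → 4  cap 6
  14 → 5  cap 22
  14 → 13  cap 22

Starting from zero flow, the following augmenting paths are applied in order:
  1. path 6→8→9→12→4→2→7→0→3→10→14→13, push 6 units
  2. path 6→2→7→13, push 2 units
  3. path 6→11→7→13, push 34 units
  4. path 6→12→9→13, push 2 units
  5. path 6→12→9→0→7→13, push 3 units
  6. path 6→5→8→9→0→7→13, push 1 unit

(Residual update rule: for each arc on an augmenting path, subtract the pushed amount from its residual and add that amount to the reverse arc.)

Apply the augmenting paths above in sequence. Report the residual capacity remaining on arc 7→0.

Residual capacity of (7,0): 34

after path 1 (6→8→9→12→4→2→7→0→3→10→14→13, push 6): res(7,0)=30
after path 2 (6→2→7→13, push 2): res(7,0)=30
after path 3 (6→11→7→13, push 34): res(7,0)=30
after path 4 (6→12→9→13, push 2): res(7,0)=30
after path 5 (6→12→9→0→7→13, push 3): res(7,0)=33
after path 6 (6→5→8→9→0→7→13, push 1): res(7,0)=34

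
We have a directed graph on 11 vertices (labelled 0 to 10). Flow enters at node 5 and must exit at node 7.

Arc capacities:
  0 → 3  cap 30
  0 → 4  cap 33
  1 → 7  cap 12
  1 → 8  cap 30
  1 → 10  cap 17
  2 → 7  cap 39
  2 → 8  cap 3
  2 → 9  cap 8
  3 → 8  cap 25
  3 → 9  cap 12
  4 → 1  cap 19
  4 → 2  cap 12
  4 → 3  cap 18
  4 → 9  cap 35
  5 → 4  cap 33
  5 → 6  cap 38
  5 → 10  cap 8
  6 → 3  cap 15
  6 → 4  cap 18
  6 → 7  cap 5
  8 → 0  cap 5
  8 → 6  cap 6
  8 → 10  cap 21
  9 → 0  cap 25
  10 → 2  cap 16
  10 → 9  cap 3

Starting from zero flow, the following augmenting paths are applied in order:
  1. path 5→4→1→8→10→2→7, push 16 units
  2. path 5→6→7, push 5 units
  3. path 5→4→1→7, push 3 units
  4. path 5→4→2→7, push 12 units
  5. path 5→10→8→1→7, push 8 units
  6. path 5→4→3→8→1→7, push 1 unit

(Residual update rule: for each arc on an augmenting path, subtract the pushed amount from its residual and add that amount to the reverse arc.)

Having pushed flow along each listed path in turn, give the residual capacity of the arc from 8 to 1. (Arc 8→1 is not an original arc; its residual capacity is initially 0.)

after path 1 (5→4→1→8→10→2→7, push 16): res(8,1)=16
after path 2 (5→6→7, push 5): res(8,1)=16
after path 3 (5→4→1→7, push 3): res(8,1)=16
after path 4 (5→4→2→7, push 12): res(8,1)=16
after path 5 (5→10→8→1→7, push 8): res(8,1)=8
after path 6 (5→4→3→8→1→7, push 1): res(8,1)=7

Residual capacity of (8,1): 7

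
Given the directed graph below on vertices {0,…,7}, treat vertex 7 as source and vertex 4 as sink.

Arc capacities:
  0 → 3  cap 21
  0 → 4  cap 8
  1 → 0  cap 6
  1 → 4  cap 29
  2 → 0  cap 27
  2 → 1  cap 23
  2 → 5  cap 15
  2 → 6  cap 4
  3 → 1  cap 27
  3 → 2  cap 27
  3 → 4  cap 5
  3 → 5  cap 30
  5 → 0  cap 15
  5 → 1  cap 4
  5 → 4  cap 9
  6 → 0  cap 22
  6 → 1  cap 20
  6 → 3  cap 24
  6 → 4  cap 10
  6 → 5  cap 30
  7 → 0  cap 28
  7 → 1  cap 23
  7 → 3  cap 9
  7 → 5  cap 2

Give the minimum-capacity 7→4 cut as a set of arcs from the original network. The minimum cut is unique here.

Min-cut arcs: {(0,4), (1,4), (2,6), (3,4), (5,4)} (total capacity 55)

augment #1: 7→0→4 push 8
augment #2: 7→1→4 push 23
augment #3: 7→3→4 push 5
augment #4: 7→5→4 push 2
augment #5: 7→3→1→4 push 4
augment #6: 7→0→3→1→4 push 2
augment #7: 7→0→3→5→4 push 7
augment #8: 7→0→3→2→6→4 push 4
max flow = 55; residual-reachable set from 7 gives S-side
cut edges (S→T): {(0,4), (1,4), (2,6), (3,4), (5,4)} total cap 55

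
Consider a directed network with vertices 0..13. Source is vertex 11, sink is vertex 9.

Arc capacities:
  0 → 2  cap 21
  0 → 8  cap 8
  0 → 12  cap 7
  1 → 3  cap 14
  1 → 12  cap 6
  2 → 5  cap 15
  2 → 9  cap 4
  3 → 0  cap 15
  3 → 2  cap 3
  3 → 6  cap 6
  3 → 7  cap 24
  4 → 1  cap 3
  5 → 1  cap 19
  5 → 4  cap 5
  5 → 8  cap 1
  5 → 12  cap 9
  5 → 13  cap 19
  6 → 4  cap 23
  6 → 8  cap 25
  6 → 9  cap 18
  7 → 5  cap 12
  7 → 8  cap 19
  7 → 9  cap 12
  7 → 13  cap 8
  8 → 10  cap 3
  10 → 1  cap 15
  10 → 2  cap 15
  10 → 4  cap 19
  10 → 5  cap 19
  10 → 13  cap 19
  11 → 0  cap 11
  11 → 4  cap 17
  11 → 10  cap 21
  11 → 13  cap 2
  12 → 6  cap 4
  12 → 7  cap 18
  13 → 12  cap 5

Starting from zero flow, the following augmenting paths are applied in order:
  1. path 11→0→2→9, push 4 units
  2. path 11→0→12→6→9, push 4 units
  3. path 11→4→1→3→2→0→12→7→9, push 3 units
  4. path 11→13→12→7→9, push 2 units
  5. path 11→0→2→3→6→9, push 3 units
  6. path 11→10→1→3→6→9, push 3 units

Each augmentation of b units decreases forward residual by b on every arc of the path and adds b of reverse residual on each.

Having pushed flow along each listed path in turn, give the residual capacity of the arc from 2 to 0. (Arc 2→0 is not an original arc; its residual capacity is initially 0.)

Residual capacity of (2,0): 4

after path 1 (11→0→2→9, push 4): res(2,0)=4
after path 2 (11→0→12→6→9, push 4): res(2,0)=4
after path 3 (11→4→1→3→2→0→12→7→9, push 3): res(2,0)=1
after path 4 (11→13→12→7→9, push 2): res(2,0)=1
after path 5 (11→0→2→3→6→9, push 3): res(2,0)=4
after path 6 (11→10→1→3→6→9, push 3): res(2,0)=4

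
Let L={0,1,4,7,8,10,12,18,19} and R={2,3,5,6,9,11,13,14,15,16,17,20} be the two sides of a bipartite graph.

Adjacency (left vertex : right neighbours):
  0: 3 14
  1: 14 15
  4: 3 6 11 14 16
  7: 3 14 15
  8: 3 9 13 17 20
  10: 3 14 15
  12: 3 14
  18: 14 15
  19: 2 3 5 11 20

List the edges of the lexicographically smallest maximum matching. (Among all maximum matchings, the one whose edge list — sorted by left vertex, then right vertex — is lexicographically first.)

Lex-smallest maximum matching: {(0,3), (1,14), (4,6), (7,15), (8,9), (19,2)}

|M| = 6 (so the lex-smallest maximum matching has 6 edges)
process left vertices in ascending order; for each, take the smallest-labelled available neighbour that still permits 6 edges overall, or leave it unmatched if none does
lex-smallest matching: {0-3, 1-14, 4-6, 7-15, 8-9, 19-2}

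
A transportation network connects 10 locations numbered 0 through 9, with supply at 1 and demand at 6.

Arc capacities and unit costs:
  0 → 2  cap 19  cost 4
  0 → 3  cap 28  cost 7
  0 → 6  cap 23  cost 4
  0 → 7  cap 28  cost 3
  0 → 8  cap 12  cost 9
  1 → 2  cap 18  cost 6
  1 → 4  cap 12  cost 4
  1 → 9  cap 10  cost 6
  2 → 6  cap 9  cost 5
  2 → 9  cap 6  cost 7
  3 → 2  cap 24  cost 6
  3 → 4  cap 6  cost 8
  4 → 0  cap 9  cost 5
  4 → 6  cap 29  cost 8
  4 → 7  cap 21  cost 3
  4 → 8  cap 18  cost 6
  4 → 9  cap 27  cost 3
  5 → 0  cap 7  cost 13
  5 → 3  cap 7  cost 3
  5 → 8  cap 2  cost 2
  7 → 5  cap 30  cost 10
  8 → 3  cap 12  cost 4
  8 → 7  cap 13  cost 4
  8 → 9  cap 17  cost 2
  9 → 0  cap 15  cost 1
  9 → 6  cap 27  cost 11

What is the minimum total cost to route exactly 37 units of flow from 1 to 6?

shortest-cost path #1: 1→2→6 push 9 @ unit cost 11 (adds 99)
shortest-cost path #2: 1→9→0→6 push 10 @ unit cost 11 (adds 110)
shortest-cost path #3: 1→4→6 push 12 @ unit cost 12 (adds 144)
shortest-cost path #4: 1→2→9→0→6 push 5 @ unit cost 18 (adds 90)
shortest-cost path #5: 1→2→9→6 push 1 @ unit cost 24 (adds 24)
total cost = 467

Minimum cost for 37 units: 467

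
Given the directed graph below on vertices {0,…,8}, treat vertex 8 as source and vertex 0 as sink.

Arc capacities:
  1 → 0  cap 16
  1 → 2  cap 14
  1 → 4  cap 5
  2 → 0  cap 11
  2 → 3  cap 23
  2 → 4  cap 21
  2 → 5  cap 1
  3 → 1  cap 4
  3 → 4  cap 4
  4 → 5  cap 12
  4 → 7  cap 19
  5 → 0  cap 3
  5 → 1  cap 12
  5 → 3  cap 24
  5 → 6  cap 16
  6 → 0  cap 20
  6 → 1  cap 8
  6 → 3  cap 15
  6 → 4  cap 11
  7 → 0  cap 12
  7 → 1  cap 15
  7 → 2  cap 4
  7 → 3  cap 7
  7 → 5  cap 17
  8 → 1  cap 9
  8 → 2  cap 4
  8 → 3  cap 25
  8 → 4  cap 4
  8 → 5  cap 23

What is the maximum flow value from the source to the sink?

Maximum flow value: 48

augment #1: 8→1→0 bottleneck 9, total now 9
augment #2: 8→2→0 bottleneck 4, total now 13
augment #3: 8→5→0 bottleneck 3, total now 16
augment #4: 8→3→1→0 bottleneck 4, total now 20
augment #5: 8→4→7→0 bottleneck 4, total now 24
augment #6: 8→5→1→0 bottleneck 3, total now 27
augment #7: 8→5→6→0 bottleneck 16, total now 43
augment #8: 8→3→4→7→0 bottleneck 4, total now 47
augment #9: 8→5→1→2→0 bottleneck 1, total now 48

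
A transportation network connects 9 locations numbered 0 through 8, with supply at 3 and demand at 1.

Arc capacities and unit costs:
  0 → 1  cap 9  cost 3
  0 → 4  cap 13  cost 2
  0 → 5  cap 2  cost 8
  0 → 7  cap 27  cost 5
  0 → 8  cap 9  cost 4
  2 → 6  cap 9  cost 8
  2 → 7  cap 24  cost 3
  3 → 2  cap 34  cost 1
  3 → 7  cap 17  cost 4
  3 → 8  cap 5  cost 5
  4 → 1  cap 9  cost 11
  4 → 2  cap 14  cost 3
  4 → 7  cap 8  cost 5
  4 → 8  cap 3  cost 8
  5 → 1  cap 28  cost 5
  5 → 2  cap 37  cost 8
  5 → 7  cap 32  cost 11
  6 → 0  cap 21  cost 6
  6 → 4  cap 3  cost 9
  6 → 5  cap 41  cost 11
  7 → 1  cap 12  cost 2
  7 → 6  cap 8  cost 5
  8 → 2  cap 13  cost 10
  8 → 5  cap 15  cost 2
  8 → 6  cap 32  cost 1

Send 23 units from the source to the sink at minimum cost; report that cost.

shortest-cost path #1: 3→7→1 push 12 @ unit cost 6 (adds 72)
shortest-cost path #2: 3→8→5→1 push 5 @ unit cost 12 (adds 60)
shortest-cost path #3: 3→7→6→0→1 push 5 @ unit cost 18 (adds 90)
shortest-cost path #4: 3→2→6→0→1 push 1 @ unit cost 18 (adds 18)
total cost = 240

Minimum cost for 23 units: 240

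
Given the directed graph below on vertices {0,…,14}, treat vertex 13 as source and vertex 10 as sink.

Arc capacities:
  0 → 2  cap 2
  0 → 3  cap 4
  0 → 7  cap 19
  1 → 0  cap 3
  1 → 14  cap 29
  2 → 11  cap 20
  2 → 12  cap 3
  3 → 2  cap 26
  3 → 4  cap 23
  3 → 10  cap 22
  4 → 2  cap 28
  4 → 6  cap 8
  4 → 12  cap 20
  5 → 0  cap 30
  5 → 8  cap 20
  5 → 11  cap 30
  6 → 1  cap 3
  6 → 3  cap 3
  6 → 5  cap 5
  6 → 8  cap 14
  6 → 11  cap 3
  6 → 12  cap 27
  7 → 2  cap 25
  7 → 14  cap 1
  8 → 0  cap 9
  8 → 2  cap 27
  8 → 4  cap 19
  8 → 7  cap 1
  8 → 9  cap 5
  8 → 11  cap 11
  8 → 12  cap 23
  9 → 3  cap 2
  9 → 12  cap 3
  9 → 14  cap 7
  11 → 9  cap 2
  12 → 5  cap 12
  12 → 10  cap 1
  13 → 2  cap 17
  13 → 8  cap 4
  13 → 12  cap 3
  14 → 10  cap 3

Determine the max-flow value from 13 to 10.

Maximum flow value: 12

augment #1: 13→12→10 bottleneck 1, total now 1
augment #2: 13→8→0→3→10 bottleneck 4, total now 5
augment #3: 13→2→11→9→3→10 bottleneck 2, total now 7
augment #4: 13→12→5→0→7→14→10 bottleneck 1, total now 8
augment #5: 13→12→5→8→9→14→10 bottleneck 1, total now 9
augment #6: 13→2→12→5→8→9→14→10 bottleneck 1, total now 10
augment #7: 13→2→12→5→8→4→6→3→10 bottleneck 2, total now 12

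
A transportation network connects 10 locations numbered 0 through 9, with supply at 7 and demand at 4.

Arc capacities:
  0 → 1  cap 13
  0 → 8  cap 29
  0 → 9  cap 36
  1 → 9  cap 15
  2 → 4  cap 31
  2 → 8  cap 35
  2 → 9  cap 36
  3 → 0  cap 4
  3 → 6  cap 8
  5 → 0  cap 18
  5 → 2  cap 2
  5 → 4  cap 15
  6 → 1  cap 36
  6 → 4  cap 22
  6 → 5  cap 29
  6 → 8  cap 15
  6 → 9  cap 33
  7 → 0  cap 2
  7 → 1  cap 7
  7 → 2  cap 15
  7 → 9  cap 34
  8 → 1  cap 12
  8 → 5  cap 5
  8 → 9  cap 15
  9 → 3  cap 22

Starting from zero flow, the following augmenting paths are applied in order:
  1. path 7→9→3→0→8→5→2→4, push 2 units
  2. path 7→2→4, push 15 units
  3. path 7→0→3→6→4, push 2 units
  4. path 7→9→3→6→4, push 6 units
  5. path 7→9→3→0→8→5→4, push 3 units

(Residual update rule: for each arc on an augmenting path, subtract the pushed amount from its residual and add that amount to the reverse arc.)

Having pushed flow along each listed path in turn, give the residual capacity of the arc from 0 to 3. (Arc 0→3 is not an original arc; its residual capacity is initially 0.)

Residual capacity of (0,3): 3

after path 1 (7→9→3→0→8→5→2→4, push 2): res(0,3)=2
after path 2 (7→2→4, push 15): res(0,3)=2
after path 3 (7→0→3→6→4, push 2): res(0,3)=0
after path 4 (7→9→3→6→4, push 6): res(0,3)=0
after path 5 (7→9→3→0→8→5→4, push 3): res(0,3)=3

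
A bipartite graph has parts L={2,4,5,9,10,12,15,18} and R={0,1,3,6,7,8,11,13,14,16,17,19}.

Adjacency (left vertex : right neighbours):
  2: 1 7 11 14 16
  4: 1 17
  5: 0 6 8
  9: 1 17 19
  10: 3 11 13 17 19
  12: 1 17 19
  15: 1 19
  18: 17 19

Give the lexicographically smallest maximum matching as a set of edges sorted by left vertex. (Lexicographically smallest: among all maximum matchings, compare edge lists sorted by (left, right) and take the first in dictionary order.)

Lex-smallest maximum matching: {(2,7), (4,1), (5,0), (9,17), (10,3), (12,19)}

|M| = 6 (so the lex-smallest maximum matching has 6 edges)
process left vertices in ascending order; for each, take the smallest-labelled available neighbour that still permits 6 edges overall, or leave it unmatched if none does
lex-smallest matching: {2-7, 4-1, 5-0, 9-17, 10-3, 12-19}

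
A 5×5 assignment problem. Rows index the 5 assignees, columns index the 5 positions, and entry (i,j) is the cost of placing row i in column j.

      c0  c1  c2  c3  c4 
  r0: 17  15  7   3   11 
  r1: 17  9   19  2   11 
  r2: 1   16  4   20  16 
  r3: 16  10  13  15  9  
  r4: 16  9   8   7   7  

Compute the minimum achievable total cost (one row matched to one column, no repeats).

Minimum assignment cost: 27

optimal assignment: row0→col2 (cost 7), row1→col3 (cost 2), row2→col0 (cost 1), row3→col1 (cost 10), row4→col4 (cost 7)
total = 7 + 2 + 1 + 10 + 7 = 27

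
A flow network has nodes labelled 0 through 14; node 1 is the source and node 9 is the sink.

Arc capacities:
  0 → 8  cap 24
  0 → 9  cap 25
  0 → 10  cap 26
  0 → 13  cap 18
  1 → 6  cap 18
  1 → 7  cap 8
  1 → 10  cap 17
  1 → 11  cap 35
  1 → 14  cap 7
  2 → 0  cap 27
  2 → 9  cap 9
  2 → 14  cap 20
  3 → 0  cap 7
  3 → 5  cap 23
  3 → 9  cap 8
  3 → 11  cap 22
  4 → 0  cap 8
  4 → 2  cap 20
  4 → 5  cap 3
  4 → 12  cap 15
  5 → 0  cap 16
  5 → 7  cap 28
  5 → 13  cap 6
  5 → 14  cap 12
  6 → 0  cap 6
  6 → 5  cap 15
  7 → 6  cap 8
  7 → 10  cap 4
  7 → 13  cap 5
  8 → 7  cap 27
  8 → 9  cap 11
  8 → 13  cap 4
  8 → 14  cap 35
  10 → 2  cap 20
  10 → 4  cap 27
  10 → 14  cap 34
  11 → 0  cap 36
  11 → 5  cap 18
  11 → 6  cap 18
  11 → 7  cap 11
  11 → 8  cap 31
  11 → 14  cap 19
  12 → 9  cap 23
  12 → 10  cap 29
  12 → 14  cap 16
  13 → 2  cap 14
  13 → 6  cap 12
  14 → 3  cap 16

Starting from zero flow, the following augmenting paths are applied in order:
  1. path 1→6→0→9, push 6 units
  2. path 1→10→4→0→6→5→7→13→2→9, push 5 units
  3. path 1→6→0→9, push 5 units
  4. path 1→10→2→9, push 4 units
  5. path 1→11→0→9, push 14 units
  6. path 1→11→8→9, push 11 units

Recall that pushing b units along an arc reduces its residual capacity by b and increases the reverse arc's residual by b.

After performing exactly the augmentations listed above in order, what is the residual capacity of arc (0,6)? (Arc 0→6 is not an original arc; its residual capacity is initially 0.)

after path 1 (1→6→0→9, push 6): res(0,6)=6
after path 2 (1→10→4→0→6→5→7→13→2→9, push 5): res(0,6)=1
after path 3 (1→6→0→9, push 5): res(0,6)=6
after path 4 (1→10→2→9, push 4): res(0,6)=6
after path 5 (1→11→0→9, push 14): res(0,6)=6
after path 6 (1→11→8→9, push 11): res(0,6)=6

Residual capacity of (0,6): 6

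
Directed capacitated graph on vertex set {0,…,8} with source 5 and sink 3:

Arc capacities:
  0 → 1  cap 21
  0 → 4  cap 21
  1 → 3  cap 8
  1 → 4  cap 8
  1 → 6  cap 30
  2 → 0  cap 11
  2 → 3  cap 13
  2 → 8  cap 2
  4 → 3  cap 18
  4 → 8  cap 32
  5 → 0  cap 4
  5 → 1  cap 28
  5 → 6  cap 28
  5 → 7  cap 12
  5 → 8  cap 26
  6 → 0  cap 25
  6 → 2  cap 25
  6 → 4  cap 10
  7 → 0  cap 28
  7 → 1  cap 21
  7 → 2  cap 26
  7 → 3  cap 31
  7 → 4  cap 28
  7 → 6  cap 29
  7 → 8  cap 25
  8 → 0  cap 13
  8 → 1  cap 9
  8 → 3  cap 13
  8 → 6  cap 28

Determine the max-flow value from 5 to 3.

augment #1: 5→1→3 bottleneck 8, total now 8
augment #2: 5→7→3 bottleneck 12, total now 20
augment #3: 5→8→3 bottleneck 13, total now 33
augment #4: 5→0→4→3 bottleneck 4, total now 37
augment #5: 5→1→4→3 bottleneck 8, total now 45
augment #6: 5→6→2→3 bottleneck 13, total now 58
augment #7: 5→6→4→3 bottleneck 6, total now 64

Maximum flow value: 64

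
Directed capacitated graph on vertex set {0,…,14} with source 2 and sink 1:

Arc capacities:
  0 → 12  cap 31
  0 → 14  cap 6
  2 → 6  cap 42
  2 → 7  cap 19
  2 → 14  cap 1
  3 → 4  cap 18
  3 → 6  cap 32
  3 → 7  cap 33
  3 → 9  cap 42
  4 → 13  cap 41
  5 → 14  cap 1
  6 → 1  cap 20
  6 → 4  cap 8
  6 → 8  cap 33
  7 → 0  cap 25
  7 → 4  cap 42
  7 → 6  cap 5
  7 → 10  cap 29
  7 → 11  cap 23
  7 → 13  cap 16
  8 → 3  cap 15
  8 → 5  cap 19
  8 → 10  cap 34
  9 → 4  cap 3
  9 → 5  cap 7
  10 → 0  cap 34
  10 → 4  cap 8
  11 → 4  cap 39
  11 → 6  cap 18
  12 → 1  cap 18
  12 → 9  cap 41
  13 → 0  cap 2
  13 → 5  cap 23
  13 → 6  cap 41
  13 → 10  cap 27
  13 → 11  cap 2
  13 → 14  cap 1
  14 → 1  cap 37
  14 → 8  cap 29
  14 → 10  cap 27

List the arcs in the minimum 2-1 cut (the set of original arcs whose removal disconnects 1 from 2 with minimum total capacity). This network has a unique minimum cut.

augment #1: 2→6→1 push 20
augment #2: 2→14→1 push 1
augment #3: 2→7→0→12→1 push 18
augment #4: 2→7→0→14→1 push 1
augment #5: 2→6→4→13→14→1 push 1
augment #6: 2→6→8→5→14→1 push 1
augment #7: 2→6→4→13→0→14→1 push 2
augment #8: 2→6→8→10→0→14→1 push 3
max flow = 47; residual-reachable set from 2 gives S-side
cut edges (S→T): {(0,14), (2,14), (5,14), (6,1), (12,1), (13,14)} total cap 47

Min-cut arcs: {(0,14), (2,14), (5,14), (6,1), (12,1), (13,14)} (total capacity 47)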